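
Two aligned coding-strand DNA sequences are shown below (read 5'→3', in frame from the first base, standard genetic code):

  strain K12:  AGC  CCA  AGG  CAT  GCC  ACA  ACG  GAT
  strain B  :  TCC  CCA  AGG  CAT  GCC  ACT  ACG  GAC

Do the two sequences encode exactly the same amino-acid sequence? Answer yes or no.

yes

Codon 1: AGC Ser / TCC Ser — synonymous.
Codon 2: CCA Pro / CCA Pro — identical.
Codon 3: AGG Arg / AGG Arg — identical.
Codon 4: CAT His / CAT His — identical.
Codon 5: GCC Ala / GCC Ala — identical.
Codon 6: ACA Thr / ACT Thr — synonymous.
Codon 7: ACG Thr / ACG Thr — identical.
Codon 8: GAT Asp / GAC Asp — synonymous.
Nonsynonymous differences: 0 → same protein.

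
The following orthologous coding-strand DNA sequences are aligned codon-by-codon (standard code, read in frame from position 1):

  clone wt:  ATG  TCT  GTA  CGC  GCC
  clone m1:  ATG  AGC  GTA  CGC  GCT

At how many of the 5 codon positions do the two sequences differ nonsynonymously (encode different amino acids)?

0

Codon 1: ATG Met / ATG Met — identical.
Codon 2: TCT Ser / AGC Ser — synonymous.
Codon 3: GTA Val / GTA Val — identical.
Codon 4: CGC Arg / CGC Arg — identical.
Codon 5: GCC Ala / GCT Ala — synonymous.
Nonsynonymous differences: 0.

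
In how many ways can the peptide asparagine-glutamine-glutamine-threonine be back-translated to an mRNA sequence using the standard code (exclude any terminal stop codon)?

Asn: 2 codons.
Gln: 2 codons.
Gln: 2 codons.
Thr: 4 codons.
2 × 2 × 2 × 4 = 32.

32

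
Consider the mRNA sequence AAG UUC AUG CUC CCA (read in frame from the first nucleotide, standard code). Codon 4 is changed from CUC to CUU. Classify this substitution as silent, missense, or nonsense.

silent

Position 12 falls in codon 4: CUC → Leu.
After the substitution the codon is CUU → Leu.
Both encode Leu, so the change is synonymous.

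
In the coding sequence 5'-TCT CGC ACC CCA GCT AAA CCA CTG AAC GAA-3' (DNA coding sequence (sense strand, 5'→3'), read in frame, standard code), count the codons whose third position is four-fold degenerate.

Codon 1 TCT (Ser): third position 4-fold.
Codon 2 CGC (Arg): third position 4-fold.
Codon 3 ACC (Thr): third position 4-fold.
Codon 4 CCA (Pro): third position 4-fold.
Codon 5 GCT (Ala): third position 4-fold.
Codon 6 AAA (Lys): third position 2-fold.
Codon 7 CCA (Pro): third position 4-fold.
Codon 8 CTG (Leu): third position 4-fold.
Codon 9 AAC (Asn): third position 2-fold.
Codon 10 GAA (Glu): third position 2-fold.
Four-fold degenerate third positions: 7.

7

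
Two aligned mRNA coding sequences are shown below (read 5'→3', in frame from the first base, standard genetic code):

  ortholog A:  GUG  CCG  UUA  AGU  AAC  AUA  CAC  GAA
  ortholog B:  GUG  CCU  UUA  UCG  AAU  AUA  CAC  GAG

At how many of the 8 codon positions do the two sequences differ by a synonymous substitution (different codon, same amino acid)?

4

Codon 1: GUG Val / GUG Val — identical.
Codon 2: CCG Pro / CCU Pro — synonymous.
Codon 3: UUA Leu / UUA Leu — identical.
Codon 4: AGU Ser / UCG Ser — synonymous.
Codon 5: AAC Asn / AAU Asn — synonymous.
Codon 6: AUA Ile / AUA Ile — identical.
Codon 7: CAC His / CAC His — identical.
Codon 8: GAA Glu / GAG Glu — synonymous.
Synonymous differences: 4.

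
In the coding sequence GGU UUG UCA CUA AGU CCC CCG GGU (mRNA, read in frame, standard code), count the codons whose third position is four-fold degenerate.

Codon 1 GGU (Gly): third position 4-fold.
Codon 2 UUG (Leu): third position 2-fold.
Codon 3 UCA (Ser): third position 4-fold.
Codon 4 CUA (Leu): third position 4-fold.
Codon 5 AGU (Ser): third position 2-fold.
Codon 6 CCC (Pro): third position 4-fold.
Codon 7 CCG (Pro): third position 4-fold.
Codon 8 GGU (Gly): third position 4-fold.
Four-fold degenerate third positions: 6.

6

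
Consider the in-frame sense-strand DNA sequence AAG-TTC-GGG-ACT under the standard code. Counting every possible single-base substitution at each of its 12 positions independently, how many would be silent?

8

Codon 1 (AAG, Lys): 1 synonymous substitution.
Codon 2 (TTC, Phe): 1 synonymous substitution.
Codon 3 (GGG, Gly): 3 synonymous substitutions.
Codon 4 (ACT, Thr): 3 synonymous substitutions.
Total: 1 + 1 + 3 + 3 = 8.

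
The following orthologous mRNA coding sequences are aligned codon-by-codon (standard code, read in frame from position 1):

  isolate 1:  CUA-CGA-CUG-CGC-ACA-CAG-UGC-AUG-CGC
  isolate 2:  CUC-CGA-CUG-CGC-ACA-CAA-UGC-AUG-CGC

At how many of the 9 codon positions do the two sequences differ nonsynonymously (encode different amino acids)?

0

Codon 1: CUA Leu / CUC Leu — synonymous.
Codon 2: CGA Arg / CGA Arg — identical.
Codon 3: CUG Leu / CUG Leu — identical.
Codon 4: CGC Arg / CGC Arg — identical.
Codon 5: ACA Thr / ACA Thr — identical.
Codon 6: CAG Gln / CAA Gln — synonymous.
Codon 7: UGC Cys / UGC Cys — identical.
Codon 8: AUG Met / AUG Met — identical.
Codon 9: CGC Arg / CGC Arg — identical.
Nonsynonymous differences: 0.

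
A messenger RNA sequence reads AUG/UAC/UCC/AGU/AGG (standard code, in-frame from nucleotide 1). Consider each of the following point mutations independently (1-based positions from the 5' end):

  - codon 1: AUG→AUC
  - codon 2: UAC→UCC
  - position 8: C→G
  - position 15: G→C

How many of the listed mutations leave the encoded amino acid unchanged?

0

Codon 1: AUG (Met) → AUC (Ile) — missense.
Codon 2: UAC (Tyr) → UCC (Ser) — missense.
Codon 3: UCC (Ser) → UGC (Cys) — missense.
Codon 5: AGG (Arg) → AGC (Ser) — missense.
Synonymous: 0 of 4.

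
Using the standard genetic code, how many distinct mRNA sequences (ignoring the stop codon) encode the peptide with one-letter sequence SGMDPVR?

4608

Ser: 6 codons.
Gly: 4 codons.
Met: 1 codon.
Asp: 2 codons.
Pro: 4 codons.
Val: 4 codons.
Arg: 6 codons.
6 × 4 × 1 × 2 × 4 × 4 × 6 = 4608.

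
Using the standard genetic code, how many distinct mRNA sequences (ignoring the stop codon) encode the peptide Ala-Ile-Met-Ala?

Ala: 4 codons.
Ile: 3 codons.
Met: 1 codon.
Ala: 4 codons.
4 × 3 × 1 × 4 = 48.

48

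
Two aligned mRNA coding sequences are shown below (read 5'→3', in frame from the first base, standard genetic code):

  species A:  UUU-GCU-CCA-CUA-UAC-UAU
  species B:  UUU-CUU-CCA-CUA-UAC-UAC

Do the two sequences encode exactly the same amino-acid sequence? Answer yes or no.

no

Codon 1: UUU Phe / UUU Phe — identical.
Codon 2: GCU Ala / CUU Leu — nonsynonymous.
Codon 3: CCA Pro / CCA Pro — identical.
Codon 4: CUA Leu / CUA Leu — identical.
Codon 5: UAC Tyr / UAC Tyr — identical.
Codon 6: UAU Tyr / UAC Tyr — synonymous.
Nonsynonymous differences: 1 → different protein.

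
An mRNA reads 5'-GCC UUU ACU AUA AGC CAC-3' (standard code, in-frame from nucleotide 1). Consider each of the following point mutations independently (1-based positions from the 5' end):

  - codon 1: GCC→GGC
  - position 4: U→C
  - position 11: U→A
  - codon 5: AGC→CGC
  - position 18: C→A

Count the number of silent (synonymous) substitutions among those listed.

Codon 1: GCC (Ala) → GGC (Gly) — missense.
Codon 2: UUU (Phe) → CUU (Leu) — missense.
Codon 4: AUA (Ile) → AAA (Lys) — missense.
Codon 5: AGC (Ser) → CGC (Arg) — missense.
Codon 6: CAC (His) → CAA (Gln) — missense.
Synonymous: 0 of 5.

0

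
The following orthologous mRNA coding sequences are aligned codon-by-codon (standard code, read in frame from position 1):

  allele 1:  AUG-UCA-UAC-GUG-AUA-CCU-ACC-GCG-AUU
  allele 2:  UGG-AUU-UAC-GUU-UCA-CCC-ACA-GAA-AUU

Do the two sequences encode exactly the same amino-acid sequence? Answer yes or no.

Codon 1: AUG Met / UGG Trp — nonsynonymous.
Codon 2: UCA Ser / AUU Ile — nonsynonymous.
Codon 3: UAC Tyr / UAC Tyr — identical.
Codon 4: GUG Val / GUU Val — synonymous.
Codon 5: AUA Ile / UCA Ser — nonsynonymous.
Codon 6: CCU Pro / CCC Pro — synonymous.
Codon 7: ACC Thr / ACA Thr — synonymous.
Codon 8: GCG Ala / GAA Glu — nonsynonymous.
Codon 9: AUU Ile / AUU Ile — identical.
Nonsynonymous differences: 4 → different protein.

no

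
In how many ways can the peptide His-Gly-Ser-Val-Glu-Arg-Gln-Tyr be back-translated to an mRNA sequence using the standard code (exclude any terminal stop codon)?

His: 2 codons.
Gly: 4 codons.
Ser: 6 codons.
Val: 4 codons.
Glu: 2 codons.
Arg: 6 codons.
Gln: 2 codons.
Tyr: 2 codons.
2 × 4 × 6 × 4 × 2 × 6 × 2 × 2 = 9216.

9216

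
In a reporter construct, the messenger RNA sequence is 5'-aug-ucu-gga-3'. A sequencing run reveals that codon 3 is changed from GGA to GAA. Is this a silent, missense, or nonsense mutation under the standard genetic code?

Position 8 falls in codon 3: GGA → Gly.
After the substitution the codon is GAA → Glu.
Gly ≠ Glu, so this is a missense mutation.

missense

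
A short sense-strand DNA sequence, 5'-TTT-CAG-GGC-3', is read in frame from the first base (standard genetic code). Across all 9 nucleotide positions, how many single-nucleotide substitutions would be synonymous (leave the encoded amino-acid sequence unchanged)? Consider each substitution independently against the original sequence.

5

Codon 1 (TTT, Phe): 1 synonymous substitution.
Codon 2 (CAG, Gln): 1 synonymous substitution.
Codon 3 (GGC, Gly): 3 synonymous substitutions.
Total: 1 + 1 + 3 = 5.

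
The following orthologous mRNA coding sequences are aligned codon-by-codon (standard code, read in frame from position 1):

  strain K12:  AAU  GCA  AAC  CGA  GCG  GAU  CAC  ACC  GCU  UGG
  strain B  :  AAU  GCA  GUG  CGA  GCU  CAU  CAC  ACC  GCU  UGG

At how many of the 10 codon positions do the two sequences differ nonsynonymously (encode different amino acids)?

Codon 1: AAU Asn / AAU Asn — identical.
Codon 2: GCA Ala / GCA Ala — identical.
Codon 3: AAC Asn / GUG Val — nonsynonymous.
Codon 4: CGA Arg / CGA Arg — identical.
Codon 5: GCG Ala / GCU Ala — synonymous.
Codon 6: GAU Asp / CAU His — nonsynonymous.
Codon 7: CAC His / CAC His — identical.
Codon 8: ACC Thr / ACC Thr — identical.
Codon 9: GCU Ala / GCU Ala — identical.
Codon 10: UGG Trp / UGG Trp — identical.
Nonsynonymous differences: 2.

2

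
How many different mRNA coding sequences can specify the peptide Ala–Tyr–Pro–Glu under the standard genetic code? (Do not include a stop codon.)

64

Ala: 4 codons.
Tyr: 2 codons.
Pro: 4 codons.
Glu: 2 codons.
4 × 2 × 4 × 2 = 64.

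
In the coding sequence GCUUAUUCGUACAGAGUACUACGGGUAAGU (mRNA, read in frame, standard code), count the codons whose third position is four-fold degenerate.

Codon 1 GCU (Ala): third position 4-fold.
Codon 2 UAU (Tyr): third position 2-fold.
Codon 3 UCG (Ser): third position 4-fold.
Codon 4 UAC (Tyr): third position 2-fold.
Codon 5 AGA (Arg): third position 2-fold.
Codon 6 GUA (Val): third position 4-fold.
Codon 7 CUA (Leu): third position 4-fold.
Codon 8 CGG (Arg): third position 4-fold.
Codon 9 GUA (Val): third position 4-fold.
Codon 10 AGU (Ser): third position 2-fold.
Four-fold degenerate third positions: 6.

6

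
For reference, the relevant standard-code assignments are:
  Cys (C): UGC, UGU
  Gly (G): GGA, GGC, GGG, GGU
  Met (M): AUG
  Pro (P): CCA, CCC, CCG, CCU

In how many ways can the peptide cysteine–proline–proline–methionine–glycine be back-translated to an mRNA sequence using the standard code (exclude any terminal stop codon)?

128

Cys: 2 codons.
Pro: 4 codons.
Pro: 4 codons.
Met: 1 codon.
Gly: 4 codons.
2 × 4 × 4 × 1 × 4 = 128.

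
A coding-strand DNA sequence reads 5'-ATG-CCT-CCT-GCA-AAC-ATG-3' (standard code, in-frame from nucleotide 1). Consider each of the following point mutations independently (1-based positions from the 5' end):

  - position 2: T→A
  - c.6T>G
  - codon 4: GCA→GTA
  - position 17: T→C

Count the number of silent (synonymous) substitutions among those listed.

1

Codon 1: ATG (Met) → AAG (Lys) — missense.
Codon 2: CCT (Pro) → CCG (Pro) — synonymous.
Codon 4: GCA (Ala) → GTA (Val) — missense.
Codon 6: ATG (Met) → ACG (Thr) — missense.
Synonymous: 1 of 4.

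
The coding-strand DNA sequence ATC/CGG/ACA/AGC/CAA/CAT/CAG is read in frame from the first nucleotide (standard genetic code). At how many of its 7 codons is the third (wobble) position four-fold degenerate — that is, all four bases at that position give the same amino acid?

Codon 1 ATC (Ile): third position 3-fold.
Codon 2 CGG (Arg): third position 4-fold.
Codon 3 ACA (Thr): third position 4-fold.
Codon 4 AGC (Ser): third position 2-fold.
Codon 5 CAA (Gln): third position 2-fold.
Codon 6 CAT (His): third position 2-fold.
Codon 7 CAG (Gln): third position 2-fold.
Four-fold degenerate third positions: 2.

2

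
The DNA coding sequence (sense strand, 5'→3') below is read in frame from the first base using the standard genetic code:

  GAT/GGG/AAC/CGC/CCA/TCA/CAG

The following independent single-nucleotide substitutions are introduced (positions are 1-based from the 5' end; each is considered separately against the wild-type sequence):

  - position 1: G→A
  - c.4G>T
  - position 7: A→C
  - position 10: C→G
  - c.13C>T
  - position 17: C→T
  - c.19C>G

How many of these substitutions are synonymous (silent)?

0

Codon 1: GAT (Asp) → AAT (Asn) — missense.
Codon 2: GGG (Gly) → TGG (Trp) — missense.
Codon 3: AAC (Asn) → CAC (His) — missense.
Codon 4: CGC (Arg) → GGC (Gly) — missense.
Codon 5: CCA (Pro) → TCA (Ser) — missense.
Codon 6: TCA (Ser) → TTA (Leu) — missense.
Codon 7: CAG (Gln) → GAG (Glu) — missense.
Synonymous: 0 of 7.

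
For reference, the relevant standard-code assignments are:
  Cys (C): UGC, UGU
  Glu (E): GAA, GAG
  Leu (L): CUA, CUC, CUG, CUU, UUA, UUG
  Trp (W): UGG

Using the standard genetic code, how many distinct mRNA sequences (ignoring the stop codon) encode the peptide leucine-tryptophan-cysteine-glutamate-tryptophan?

24

Leu: 6 codons.
Trp: 1 codon.
Cys: 2 codons.
Glu: 2 codons.
Trp: 1 codon.
6 × 1 × 2 × 2 × 1 = 24.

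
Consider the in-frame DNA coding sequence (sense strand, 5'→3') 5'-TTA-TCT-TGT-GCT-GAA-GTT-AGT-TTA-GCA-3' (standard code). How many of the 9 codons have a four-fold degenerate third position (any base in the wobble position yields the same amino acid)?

Codon 1 TTA (Leu): third position 2-fold.
Codon 2 TCT (Ser): third position 4-fold.
Codon 3 TGT (Cys): third position 2-fold.
Codon 4 GCT (Ala): third position 4-fold.
Codon 5 GAA (Glu): third position 2-fold.
Codon 6 GTT (Val): third position 4-fold.
Codon 7 AGT (Ser): third position 2-fold.
Codon 8 TTA (Leu): third position 2-fold.
Codon 9 GCA (Ala): third position 4-fold.
Four-fold degenerate third positions: 4.

4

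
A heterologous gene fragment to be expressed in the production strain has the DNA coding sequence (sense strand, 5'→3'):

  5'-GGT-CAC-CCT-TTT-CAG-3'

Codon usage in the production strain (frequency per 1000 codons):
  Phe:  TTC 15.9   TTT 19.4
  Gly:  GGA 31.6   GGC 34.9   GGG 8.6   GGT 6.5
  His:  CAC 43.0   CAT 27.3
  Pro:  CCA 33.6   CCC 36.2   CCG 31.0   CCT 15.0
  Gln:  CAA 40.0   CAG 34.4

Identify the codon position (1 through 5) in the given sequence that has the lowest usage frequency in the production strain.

1

Codon 1 GGT (Gly): 6.5 per 1000.
Codon 2 CAC (His): 43.0 per 1000.
Codon 3 CCT (Pro): 15.0 per 1000.
Codon 4 TTT (Phe): 19.4 per 1000.
Codon 5 CAG (Gln): 34.4 per 1000.
Lowest frequency is 6.5 at codon 1.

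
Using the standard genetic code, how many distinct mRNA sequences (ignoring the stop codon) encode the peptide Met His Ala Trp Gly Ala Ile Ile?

Met: 1 codon.
His: 2 codons.
Ala: 4 codons.
Trp: 1 codon.
Gly: 4 codons.
Ala: 4 codons.
Ile: 3 codons.
Ile: 3 codons.
1 × 2 × 4 × 1 × 4 × 4 × 3 × 3 = 1152.

1152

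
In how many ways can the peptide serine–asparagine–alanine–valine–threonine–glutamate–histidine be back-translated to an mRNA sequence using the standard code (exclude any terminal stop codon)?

Ser: 6 codons.
Asn: 2 codons.
Ala: 4 codons.
Val: 4 codons.
Thr: 4 codons.
Glu: 2 codons.
His: 2 codons.
6 × 2 × 4 × 4 × 4 × 2 × 2 = 3072.

3072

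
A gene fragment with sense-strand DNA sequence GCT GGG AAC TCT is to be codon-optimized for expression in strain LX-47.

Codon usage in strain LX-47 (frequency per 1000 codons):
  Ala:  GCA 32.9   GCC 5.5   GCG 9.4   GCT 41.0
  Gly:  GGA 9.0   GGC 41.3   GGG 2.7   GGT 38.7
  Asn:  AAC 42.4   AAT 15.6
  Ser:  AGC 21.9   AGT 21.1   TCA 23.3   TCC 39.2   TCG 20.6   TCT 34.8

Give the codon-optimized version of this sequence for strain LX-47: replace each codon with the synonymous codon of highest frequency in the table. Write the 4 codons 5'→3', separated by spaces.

GCT GGC AAC TCC

Codon 1 (Ala): best is GCT at 41.0.
Codon 2 (Gly): best is GGC at 41.3.
Codon 3 (Asn): best is AAC at 42.4.
Codon 4 (Ser): best is TCC at 39.2.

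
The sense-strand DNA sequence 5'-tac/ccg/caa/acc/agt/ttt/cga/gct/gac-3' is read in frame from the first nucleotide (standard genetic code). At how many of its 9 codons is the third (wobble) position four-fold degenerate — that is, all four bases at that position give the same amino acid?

4

Codon 1 TAC (Tyr): third position 2-fold.
Codon 2 CCG (Pro): third position 4-fold.
Codon 3 CAA (Gln): third position 2-fold.
Codon 4 ACC (Thr): third position 4-fold.
Codon 5 AGT (Ser): third position 2-fold.
Codon 6 TTT (Phe): third position 2-fold.
Codon 7 CGA (Arg): third position 4-fold.
Codon 8 GCT (Ala): third position 4-fold.
Codon 9 GAC (Asp): third position 2-fold.
Four-fold degenerate third positions: 4.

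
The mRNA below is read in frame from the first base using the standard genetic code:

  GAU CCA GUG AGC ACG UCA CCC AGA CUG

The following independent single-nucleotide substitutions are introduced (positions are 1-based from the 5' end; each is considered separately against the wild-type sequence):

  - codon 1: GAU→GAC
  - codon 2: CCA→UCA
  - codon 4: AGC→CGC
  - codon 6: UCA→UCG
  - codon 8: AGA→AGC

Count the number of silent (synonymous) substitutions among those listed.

2

Codon 1: GAU (Asp) → GAC (Asp) — synonymous.
Codon 2: CCA (Pro) → UCA (Ser) — missense.
Codon 4: AGC (Ser) → CGC (Arg) — missense.
Codon 6: UCA (Ser) → UCG (Ser) — synonymous.
Codon 8: AGA (Arg) → AGC (Ser) — missense.
Synonymous: 2 of 5.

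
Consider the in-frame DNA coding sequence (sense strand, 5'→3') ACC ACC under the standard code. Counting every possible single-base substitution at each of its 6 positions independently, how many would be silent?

Codon 1 (ACC, Thr): 3 synonymous substitutions.
Codon 2 (ACC, Thr): 3 synonymous substitutions.
Total: 3 + 3 = 6.

6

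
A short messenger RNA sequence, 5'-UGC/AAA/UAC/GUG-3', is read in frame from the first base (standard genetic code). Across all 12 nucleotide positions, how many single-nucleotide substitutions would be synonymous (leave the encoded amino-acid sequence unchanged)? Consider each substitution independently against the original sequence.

6

Codon 1 (UGC, Cys): 1 synonymous substitution.
Codon 2 (AAA, Lys): 1 synonymous substitution.
Codon 3 (UAC, Tyr): 1 synonymous substitution.
Codon 4 (GUG, Val): 3 synonymous substitutions.
Total: 1 + 1 + 1 + 3 = 6.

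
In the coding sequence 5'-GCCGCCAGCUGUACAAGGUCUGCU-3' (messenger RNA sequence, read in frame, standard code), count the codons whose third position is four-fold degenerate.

5

Codon 1 GCC (Ala): third position 4-fold.
Codon 2 GCC (Ala): third position 4-fold.
Codon 3 AGC (Ser): third position 2-fold.
Codon 4 UGU (Cys): third position 2-fold.
Codon 5 ACA (Thr): third position 4-fold.
Codon 6 AGG (Arg): third position 2-fold.
Codon 7 UCU (Ser): third position 4-fold.
Codon 8 GCU (Ala): third position 4-fold.
Four-fold degenerate third positions: 5.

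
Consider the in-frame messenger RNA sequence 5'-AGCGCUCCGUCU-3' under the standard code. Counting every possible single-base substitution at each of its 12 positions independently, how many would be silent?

10

Codon 1 (AGC, Ser): 1 synonymous substitution.
Codon 2 (GCU, Ala): 3 synonymous substitutions.
Codon 3 (CCG, Pro): 3 synonymous substitutions.
Codon 4 (UCU, Ser): 3 synonymous substitutions.
Total: 1 + 3 + 3 + 3 = 10.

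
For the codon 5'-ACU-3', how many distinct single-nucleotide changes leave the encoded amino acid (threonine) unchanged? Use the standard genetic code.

Position 1: none → 0 synonymous.
Position 2: none → 0 synonymous.
Position 3: ACC, ACA, ACG → 3 synonymous.
Total: 0 + 0 + 3 = 3.

3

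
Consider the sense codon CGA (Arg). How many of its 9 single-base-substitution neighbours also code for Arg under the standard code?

4

Position 1: AGA → 1 synonymous.
Position 2: none → 0 synonymous.
Position 3: CGU, CGC, CGG → 3 synonymous.
Total: 1 + 0 + 3 = 4.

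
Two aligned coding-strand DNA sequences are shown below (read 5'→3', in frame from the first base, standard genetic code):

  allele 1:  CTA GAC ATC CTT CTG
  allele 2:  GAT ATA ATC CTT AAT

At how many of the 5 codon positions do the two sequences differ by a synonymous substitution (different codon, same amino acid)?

0

Codon 1: CTA Leu / GAT Asp — nonsynonymous.
Codon 2: GAC Asp / ATA Ile — nonsynonymous.
Codon 3: ATC Ile / ATC Ile — identical.
Codon 4: CTT Leu / CTT Leu — identical.
Codon 5: CTG Leu / AAT Asn — nonsynonymous.
Synonymous differences: 0.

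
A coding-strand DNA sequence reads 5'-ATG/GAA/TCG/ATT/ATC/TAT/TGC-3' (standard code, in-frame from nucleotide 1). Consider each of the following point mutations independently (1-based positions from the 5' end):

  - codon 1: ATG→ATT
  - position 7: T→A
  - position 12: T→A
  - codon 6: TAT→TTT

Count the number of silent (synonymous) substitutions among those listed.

Codon 1: ATG (Met) → ATT (Ile) — missense.
Codon 3: TCG (Ser) → ACG (Thr) — missense.
Codon 4: ATT (Ile) → ATA (Ile) — synonymous.
Codon 6: TAT (Tyr) → TTT (Phe) — missense.
Synonymous: 1 of 4.

1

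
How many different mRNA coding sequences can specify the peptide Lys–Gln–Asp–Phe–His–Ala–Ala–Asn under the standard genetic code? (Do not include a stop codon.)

Lys: 2 codons.
Gln: 2 codons.
Asp: 2 codons.
Phe: 2 codons.
His: 2 codons.
Ala: 4 codons.
Ala: 4 codons.
Asn: 2 codons.
2 × 2 × 2 × 2 × 2 × 4 × 4 × 2 = 1024.

1024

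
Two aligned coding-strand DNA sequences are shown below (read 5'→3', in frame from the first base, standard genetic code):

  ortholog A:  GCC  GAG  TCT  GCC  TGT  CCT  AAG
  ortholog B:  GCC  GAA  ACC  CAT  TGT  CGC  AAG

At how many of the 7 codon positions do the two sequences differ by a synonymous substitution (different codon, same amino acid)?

Codon 1: GCC Ala / GCC Ala — identical.
Codon 2: GAG Glu / GAA Glu — synonymous.
Codon 3: TCT Ser / ACC Thr — nonsynonymous.
Codon 4: GCC Ala / CAT His — nonsynonymous.
Codon 5: TGT Cys / TGT Cys — identical.
Codon 6: CCT Pro / CGC Arg — nonsynonymous.
Codon 7: AAG Lys / AAG Lys — identical.
Synonymous differences: 1.

1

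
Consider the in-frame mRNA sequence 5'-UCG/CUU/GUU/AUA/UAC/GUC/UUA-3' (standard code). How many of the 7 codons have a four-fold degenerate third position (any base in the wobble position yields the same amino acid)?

Codon 1 UCG (Ser): third position 4-fold.
Codon 2 CUU (Leu): third position 4-fold.
Codon 3 GUU (Val): third position 4-fold.
Codon 4 AUA (Ile): third position 3-fold.
Codon 5 UAC (Tyr): third position 2-fold.
Codon 6 GUC (Val): third position 4-fold.
Codon 7 UUA (Leu): third position 2-fold.
Four-fold degenerate third positions: 4.

4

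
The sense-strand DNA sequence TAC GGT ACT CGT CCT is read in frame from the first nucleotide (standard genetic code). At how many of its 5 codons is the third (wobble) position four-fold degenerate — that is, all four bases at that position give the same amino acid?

Codon 1 TAC (Tyr): third position 2-fold.
Codon 2 GGT (Gly): third position 4-fold.
Codon 3 ACT (Thr): third position 4-fold.
Codon 4 CGT (Arg): third position 4-fold.
Codon 5 CCT (Pro): third position 4-fold.
Four-fold degenerate third positions: 4.

4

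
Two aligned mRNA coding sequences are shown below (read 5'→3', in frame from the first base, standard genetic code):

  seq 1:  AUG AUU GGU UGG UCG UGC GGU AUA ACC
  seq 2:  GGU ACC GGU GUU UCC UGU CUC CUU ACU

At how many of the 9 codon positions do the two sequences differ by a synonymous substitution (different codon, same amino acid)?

Codon 1: AUG Met / GGU Gly — nonsynonymous.
Codon 2: AUU Ile / ACC Thr — nonsynonymous.
Codon 3: GGU Gly / GGU Gly — identical.
Codon 4: UGG Trp / GUU Val — nonsynonymous.
Codon 5: UCG Ser / UCC Ser — synonymous.
Codon 6: UGC Cys / UGU Cys — synonymous.
Codon 7: GGU Gly / CUC Leu — nonsynonymous.
Codon 8: AUA Ile / CUU Leu — nonsynonymous.
Codon 9: ACC Thr / ACU Thr — synonymous.
Synonymous differences: 3.

3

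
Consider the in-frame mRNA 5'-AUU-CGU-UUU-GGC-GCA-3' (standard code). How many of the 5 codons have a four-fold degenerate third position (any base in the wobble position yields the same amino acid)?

Codon 1 AUU (Ile): third position 3-fold.
Codon 2 CGU (Arg): third position 4-fold.
Codon 3 UUU (Phe): third position 2-fold.
Codon 4 GGC (Gly): third position 4-fold.
Codon 5 GCA (Ala): third position 4-fold.
Four-fold degenerate third positions: 3.

3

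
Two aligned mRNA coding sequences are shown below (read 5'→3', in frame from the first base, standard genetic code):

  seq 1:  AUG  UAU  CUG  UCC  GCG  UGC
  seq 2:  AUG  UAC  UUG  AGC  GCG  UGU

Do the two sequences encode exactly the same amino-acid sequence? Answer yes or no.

Codon 1: AUG Met / AUG Met — identical.
Codon 2: UAU Tyr / UAC Tyr — synonymous.
Codon 3: CUG Leu / UUG Leu — synonymous.
Codon 4: UCC Ser / AGC Ser — synonymous.
Codon 5: GCG Ala / GCG Ala — identical.
Codon 6: UGC Cys / UGU Cys — synonymous.
Nonsynonymous differences: 0 → same protein.

yes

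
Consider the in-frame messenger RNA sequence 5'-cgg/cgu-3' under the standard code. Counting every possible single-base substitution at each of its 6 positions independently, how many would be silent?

Codon 1 (CGG, Arg): 4 synonymous substitutions.
Codon 2 (CGU, Arg): 3 synonymous substitutions.
Total: 4 + 3 = 7.

7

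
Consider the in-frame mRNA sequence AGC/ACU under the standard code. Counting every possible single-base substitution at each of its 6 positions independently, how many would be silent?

Codon 1 (AGC, Ser): 1 synonymous substitution.
Codon 2 (ACU, Thr): 3 synonymous substitutions.
Total: 1 + 3 = 4.

4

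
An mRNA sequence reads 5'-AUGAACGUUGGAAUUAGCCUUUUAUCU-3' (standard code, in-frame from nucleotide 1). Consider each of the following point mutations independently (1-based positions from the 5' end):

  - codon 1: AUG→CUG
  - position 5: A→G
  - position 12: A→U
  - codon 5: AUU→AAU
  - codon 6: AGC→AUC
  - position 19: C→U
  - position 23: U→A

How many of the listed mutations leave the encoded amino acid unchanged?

Codon 1: AUG (Met) → CUG (Leu) — missense.
Codon 2: AAC (Asn) → AGC (Ser) — missense.
Codon 4: GGA (Gly) → GGU (Gly) — synonymous.
Codon 5: AUU (Ile) → AAU (Asn) — missense.
Codon 6: AGC (Ser) → AUC (Ile) — missense.
Codon 7: CUU (Leu) → UUU (Phe) — missense.
Codon 8: UUA (Leu) → UAA (Stop) — nonsense.
Synonymous: 1 of 7.

1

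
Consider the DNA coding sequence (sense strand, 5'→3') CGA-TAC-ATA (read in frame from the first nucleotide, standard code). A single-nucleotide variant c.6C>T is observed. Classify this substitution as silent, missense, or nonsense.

silent

Position 6 falls in codon 2: TAC → Tyr.
After the substitution the codon is TAT → Tyr.
Both encode Tyr, so the change is synonymous.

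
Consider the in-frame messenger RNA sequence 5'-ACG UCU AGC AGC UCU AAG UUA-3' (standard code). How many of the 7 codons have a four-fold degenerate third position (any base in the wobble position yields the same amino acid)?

Codon 1 ACG (Thr): third position 4-fold.
Codon 2 UCU (Ser): third position 4-fold.
Codon 3 AGC (Ser): third position 2-fold.
Codon 4 AGC (Ser): third position 2-fold.
Codon 5 UCU (Ser): third position 4-fold.
Codon 6 AAG (Lys): third position 2-fold.
Codon 7 UUA (Leu): third position 2-fold.
Four-fold degenerate third positions: 3.

3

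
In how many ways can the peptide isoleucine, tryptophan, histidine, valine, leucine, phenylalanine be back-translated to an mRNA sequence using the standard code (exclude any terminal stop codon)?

288

Ile: 3 codons.
Trp: 1 codon.
His: 2 codons.
Val: 4 codons.
Leu: 6 codons.
Phe: 2 codons.
3 × 1 × 2 × 4 × 6 × 2 = 288.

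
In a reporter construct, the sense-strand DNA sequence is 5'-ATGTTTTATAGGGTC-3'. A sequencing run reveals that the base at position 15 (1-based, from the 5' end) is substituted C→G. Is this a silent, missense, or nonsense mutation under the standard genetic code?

Position 15 falls in codon 5: GTC → Val.
After the substitution the codon is GTG → Val.
Both encode Val, so the change is synonymous.

silent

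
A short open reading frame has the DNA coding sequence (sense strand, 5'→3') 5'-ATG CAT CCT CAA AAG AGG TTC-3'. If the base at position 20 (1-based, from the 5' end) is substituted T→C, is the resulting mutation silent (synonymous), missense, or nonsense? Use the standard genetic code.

Position 20 falls in codon 7: TTC → Phe.
After the substitution the codon is TCC → Ser.
Phe ≠ Ser, so this is a missense mutation.

missense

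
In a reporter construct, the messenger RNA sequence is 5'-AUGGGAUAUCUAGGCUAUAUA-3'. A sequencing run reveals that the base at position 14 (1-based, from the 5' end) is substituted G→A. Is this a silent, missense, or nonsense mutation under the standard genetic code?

Position 14 falls in codon 5: GGC → Gly.
After the substitution the codon is GAC → Asp.
Gly ≠ Asp, so this is a missense mutation.

missense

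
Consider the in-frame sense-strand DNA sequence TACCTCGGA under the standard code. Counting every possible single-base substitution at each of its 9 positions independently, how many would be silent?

Codon 1 (TAC, Tyr): 1 synonymous substitution.
Codon 2 (CTC, Leu): 3 synonymous substitutions.
Codon 3 (GGA, Gly): 3 synonymous substitutions.
Total: 1 + 3 + 3 = 7.

7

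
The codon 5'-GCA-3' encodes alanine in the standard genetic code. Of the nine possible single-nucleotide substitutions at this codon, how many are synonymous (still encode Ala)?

Position 1: none → 0 synonymous.
Position 2: none → 0 synonymous.
Position 3: GCT, GCC, GCG → 3 synonymous.
Total: 0 + 0 + 3 = 3.

3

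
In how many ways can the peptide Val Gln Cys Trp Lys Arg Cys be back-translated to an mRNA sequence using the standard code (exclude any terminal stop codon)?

384

Val: 4 codons.
Gln: 2 codons.
Cys: 2 codons.
Trp: 1 codon.
Lys: 2 codons.
Arg: 6 codons.
Cys: 2 codons.
4 × 2 × 2 × 1 × 2 × 6 × 2 = 384.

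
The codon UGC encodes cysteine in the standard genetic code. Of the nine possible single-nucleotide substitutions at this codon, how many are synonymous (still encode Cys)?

Position 1: none → 0 synonymous.
Position 2: none → 0 synonymous.
Position 3: UGU → 1 synonymous.
Total: 0 + 0 + 1 = 1.

1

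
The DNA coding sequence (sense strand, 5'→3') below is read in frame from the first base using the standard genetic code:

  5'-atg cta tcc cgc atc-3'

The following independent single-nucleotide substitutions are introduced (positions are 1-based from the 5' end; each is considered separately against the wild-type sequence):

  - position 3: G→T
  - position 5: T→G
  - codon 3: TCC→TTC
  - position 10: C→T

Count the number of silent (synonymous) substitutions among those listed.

0

Codon 1: ATG (Met) → ATT (Ile) — missense.
Codon 2: CTA (Leu) → CGA (Arg) — missense.
Codon 3: TCC (Ser) → TTC (Phe) — missense.
Codon 4: CGC (Arg) → TGC (Cys) — missense.
Synonymous: 0 of 4.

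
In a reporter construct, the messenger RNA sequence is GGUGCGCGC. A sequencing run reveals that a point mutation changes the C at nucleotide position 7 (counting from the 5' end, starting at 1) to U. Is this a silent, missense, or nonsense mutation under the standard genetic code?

Position 7 falls in codon 3: CGC → Arg.
After the substitution the codon is UGC → Cys.
Arg ≠ Cys, so this is a missense mutation.

missense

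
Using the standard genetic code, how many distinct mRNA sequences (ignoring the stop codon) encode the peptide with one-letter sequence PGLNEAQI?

Pro: 4 codons.
Gly: 4 codons.
Leu: 6 codons.
Asn: 2 codons.
Glu: 2 codons.
Ala: 4 codons.
Gln: 2 codons.
Ile: 3 codons.
4 × 4 × 6 × 2 × 2 × 4 × 2 × 3 = 9216.

9216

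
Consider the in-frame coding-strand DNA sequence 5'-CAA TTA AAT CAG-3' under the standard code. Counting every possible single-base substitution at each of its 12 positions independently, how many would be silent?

Codon 1 (CAA, Gln): 1 synonymous substitution.
Codon 2 (TTA, Leu): 2 synonymous substitutions.
Codon 3 (AAT, Asn): 1 synonymous substitution.
Codon 4 (CAG, Gln): 1 synonymous substitution.
Total: 1 + 2 + 1 + 1 = 5.

5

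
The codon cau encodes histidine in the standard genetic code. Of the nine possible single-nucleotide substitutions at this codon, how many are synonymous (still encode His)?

Position 1: none → 0 synonymous.
Position 2: none → 0 synonymous.
Position 3: CAC → 1 synonymous.
Total: 0 + 0 + 1 = 1.

1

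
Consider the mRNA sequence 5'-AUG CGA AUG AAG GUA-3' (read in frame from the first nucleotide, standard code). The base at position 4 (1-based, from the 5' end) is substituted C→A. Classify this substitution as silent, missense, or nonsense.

Position 4 falls in codon 2: CGA → Arg.
After the substitution the codon is AGA → Arg.
Both encode Arg, so the change is synonymous.

silent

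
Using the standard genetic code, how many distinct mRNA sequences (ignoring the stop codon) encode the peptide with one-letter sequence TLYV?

Thr: 4 codons.
Leu: 6 codons.
Tyr: 2 codons.
Val: 4 codons.
4 × 6 × 2 × 4 = 192.

192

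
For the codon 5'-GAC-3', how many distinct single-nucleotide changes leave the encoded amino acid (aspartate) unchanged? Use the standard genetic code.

1

Position 1: none → 0 synonymous.
Position 2: none → 0 synonymous.
Position 3: GAU → 1 synonymous.
Total: 0 + 0 + 1 = 1.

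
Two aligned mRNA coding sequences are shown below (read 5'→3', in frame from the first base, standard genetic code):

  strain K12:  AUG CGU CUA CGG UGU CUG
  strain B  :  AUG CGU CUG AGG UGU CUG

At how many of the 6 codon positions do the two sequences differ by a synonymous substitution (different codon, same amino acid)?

Codon 1: AUG Met / AUG Met — identical.
Codon 2: CGU Arg / CGU Arg — identical.
Codon 3: CUA Leu / CUG Leu — synonymous.
Codon 4: CGG Arg / AGG Arg — synonymous.
Codon 5: UGU Cys / UGU Cys — identical.
Codon 6: CUG Leu / CUG Leu — identical.
Synonymous differences: 2.

2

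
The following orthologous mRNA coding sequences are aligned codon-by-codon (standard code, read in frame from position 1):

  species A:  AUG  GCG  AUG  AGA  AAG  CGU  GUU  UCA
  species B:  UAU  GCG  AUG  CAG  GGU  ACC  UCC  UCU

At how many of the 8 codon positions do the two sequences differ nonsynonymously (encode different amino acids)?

Codon 1: AUG Met / UAU Tyr — nonsynonymous.
Codon 2: GCG Ala / GCG Ala — identical.
Codon 3: AUG Met / AUG Met — identical.
Codon 4: AGA Arg / CAG Gln — nonsynonymous.
Codon 5: AAG Lys / GGU Gly — nonsynonymous.
Codon 6: CGU Arg / ACC Thr — nonsynonymous.
Codon 7: GUU Val / UCC Ser — nonsynonymous.
Codon 8: UCA Ser / UCU Ser — synonymous.
Nonsynonymous differences: 5.

5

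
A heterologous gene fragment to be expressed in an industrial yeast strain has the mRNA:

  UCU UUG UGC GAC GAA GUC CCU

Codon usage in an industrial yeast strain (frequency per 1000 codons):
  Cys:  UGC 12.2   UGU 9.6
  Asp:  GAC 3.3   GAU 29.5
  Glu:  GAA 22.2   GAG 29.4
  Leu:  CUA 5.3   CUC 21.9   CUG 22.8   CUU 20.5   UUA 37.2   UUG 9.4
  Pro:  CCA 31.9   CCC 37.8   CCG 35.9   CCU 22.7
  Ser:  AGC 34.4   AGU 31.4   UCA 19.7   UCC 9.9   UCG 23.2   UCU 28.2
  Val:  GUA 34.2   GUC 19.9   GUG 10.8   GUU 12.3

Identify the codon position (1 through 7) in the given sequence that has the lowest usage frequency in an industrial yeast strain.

4

Codon 1 UCU (Ser): 28.2 per 1000.
Codon 2 UUG (Leu): 9.4 per 1000.
Codon 3 UGC (Cys): 12.2 per 1000.
Codon 4 GAC (Asp): 3.3 per 1000.
Codon 5 GAA (Glu): 22.2 per 1000.
Codon 6 GUC (Val): 19.9 per 1000.
Codon 7 CCU (Pro): 22.7 per 1000.
Lowest frequency is 3.3 at codon 4.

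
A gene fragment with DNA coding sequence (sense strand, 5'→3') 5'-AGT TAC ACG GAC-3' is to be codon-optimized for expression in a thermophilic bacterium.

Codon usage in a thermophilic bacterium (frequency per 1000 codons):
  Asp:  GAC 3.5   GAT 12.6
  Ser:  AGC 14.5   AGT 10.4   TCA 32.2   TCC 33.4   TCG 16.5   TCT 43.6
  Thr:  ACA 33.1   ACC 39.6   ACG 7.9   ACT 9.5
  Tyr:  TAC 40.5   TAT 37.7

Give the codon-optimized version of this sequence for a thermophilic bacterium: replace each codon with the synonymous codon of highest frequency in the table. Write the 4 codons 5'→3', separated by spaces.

TCT TAC ACC GAT

Codon 1 (Ser): best is TCT at 43.6.
Codon 2 (Tyr): best is TAC at 40.5.
Codon 3 (Thr): best is ACC at 39.6.
Codon 4 (Asp): best is GAT at 12.6.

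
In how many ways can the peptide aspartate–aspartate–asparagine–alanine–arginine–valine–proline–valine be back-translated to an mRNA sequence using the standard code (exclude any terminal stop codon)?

12288

Asp: 2 codons.
Asp: 2 codons.
Asn: 2 codons.
Ala: 4 codons.
Arg: 6 codons.
Val: 4 codons.
Pro: 4 codons.
Val: 4 codons.
2 × 2 × 2 × 4 × 6 × 4 × 4 × 4 = 12288.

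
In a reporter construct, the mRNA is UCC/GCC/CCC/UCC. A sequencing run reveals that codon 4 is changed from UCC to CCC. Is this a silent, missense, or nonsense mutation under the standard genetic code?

missense

Position 10 falls in codon 4: UCC → Ser.
After the substitution the codon is CCC → Pro.
Ser ≠ Pro, so this is a missense mutation.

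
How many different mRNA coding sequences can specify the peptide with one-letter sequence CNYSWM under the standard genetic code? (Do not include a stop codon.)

Cys: 2 codons.
Asn: 2 codons.
Tyr: 2 codons.
Ser: 6 codons.
Trp: 1 codon.
Met: 1 codon.
2 × 2 × 2 × 6 × 1 × 1 = 48.

48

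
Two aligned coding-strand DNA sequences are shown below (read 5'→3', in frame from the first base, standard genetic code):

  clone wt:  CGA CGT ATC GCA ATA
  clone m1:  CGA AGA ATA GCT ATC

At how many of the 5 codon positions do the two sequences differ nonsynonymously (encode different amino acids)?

0

Codon 1: CGA Arg / CGA Arg — identical.
Codon 2: CGT Arg / AGA Arg — synonymous.
Codon 3: ATC Ile / ATA Ile — synonymous.
Codon 4: GCA Ala / GCT Ala — synonymous.
Codon 5: ATA Ile / ATC Ile — synonymous.
Nonsynonymous differences: 0.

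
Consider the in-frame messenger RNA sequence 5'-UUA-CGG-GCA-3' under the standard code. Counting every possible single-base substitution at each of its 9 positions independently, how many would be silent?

9

Codon 1 (UUA, Leu): 2 synonymous substitutions.
Codon 2 (CGG, Arg): 4 synonymous substitutions.
Codon 3 (GCA, Ala): 3 synonymous substitutions.
Total: 2 + 4 + 3 = 9.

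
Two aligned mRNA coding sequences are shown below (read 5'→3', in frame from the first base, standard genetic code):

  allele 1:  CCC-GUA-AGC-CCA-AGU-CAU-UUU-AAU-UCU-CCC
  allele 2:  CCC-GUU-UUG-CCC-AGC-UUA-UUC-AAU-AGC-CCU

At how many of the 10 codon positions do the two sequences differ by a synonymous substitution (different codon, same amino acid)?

Codon 1: CCC Pro / CCC Pro — identical.
Codon 2: GUA Val / GUU Val — synonymous.
Codon 3: AGC Ser / UUG Leu — nonsynonymous.
Codon 4: CCA Pro / CCC Pro — synonymous.
Codon 5: AGU Ser / AGC Ser — synonymous.
Codon 6: CAU His / UUA Leu — nonsynonymous.
Codon 7: UUU Phe / UUC Phe — synonymous.
Codon 8: AAU Asn / AAU Asn — identical.
Codon 9: UCU Ser / AGC Ser — synonymous.
Codon 10: CCC Pro / CCU Pro — synonymous.
Synonymous differences: 6.

6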